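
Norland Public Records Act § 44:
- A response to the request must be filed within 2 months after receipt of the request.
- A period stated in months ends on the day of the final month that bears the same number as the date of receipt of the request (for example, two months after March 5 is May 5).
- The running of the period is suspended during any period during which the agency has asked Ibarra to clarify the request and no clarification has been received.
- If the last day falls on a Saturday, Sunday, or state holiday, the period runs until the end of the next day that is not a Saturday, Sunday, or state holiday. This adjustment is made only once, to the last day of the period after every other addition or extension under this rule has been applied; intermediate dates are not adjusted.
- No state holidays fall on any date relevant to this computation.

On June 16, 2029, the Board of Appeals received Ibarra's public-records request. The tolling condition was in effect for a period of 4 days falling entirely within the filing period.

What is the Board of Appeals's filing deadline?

2 months after June 16, 2029 is August 16, 2029.
Tolling adds 4 days: August 16, 2029 + 4 days = August 20, 2029.
August 20, 2029 is a Monday and not a state holiday, so no extension applies.

August 20, 2029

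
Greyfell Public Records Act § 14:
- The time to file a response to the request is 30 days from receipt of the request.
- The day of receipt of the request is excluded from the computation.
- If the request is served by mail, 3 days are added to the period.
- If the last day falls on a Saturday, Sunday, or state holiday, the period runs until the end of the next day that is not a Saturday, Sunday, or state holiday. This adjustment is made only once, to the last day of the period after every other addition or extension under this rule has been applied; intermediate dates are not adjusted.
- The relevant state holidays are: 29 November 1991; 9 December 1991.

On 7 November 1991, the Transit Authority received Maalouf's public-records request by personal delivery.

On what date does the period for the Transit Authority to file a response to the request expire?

30 days after 7 November 1991 is December 7, 1991.
Service was not by mail, so no mail extension applies.
December 7, 1991 is Saturday; December 8, 1991 is Sunday; December 9, 1991 is a listed holiday. The next qualifying day is December 10, 1991.

December 10, 1991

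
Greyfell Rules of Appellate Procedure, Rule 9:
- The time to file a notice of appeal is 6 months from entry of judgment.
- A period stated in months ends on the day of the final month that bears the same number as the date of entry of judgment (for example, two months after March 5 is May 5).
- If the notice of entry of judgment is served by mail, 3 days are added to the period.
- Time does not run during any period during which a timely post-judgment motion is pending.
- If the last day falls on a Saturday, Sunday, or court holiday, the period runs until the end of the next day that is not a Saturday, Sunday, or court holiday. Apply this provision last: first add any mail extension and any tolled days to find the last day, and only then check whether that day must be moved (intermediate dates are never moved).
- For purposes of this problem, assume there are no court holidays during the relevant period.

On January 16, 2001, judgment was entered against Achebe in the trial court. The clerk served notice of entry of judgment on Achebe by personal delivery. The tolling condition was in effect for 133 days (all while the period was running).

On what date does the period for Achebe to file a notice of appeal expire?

November 26, 2001

6 months after January 16, 2001 is July 16, 2001.
Service was not by mail, so no mail extension applies.
Tolling adds 133 days: July 16, 2001 + 133 days = November 26, 2001.
November 26, 2001 is a Monday and not a court holiday, so no extension applies.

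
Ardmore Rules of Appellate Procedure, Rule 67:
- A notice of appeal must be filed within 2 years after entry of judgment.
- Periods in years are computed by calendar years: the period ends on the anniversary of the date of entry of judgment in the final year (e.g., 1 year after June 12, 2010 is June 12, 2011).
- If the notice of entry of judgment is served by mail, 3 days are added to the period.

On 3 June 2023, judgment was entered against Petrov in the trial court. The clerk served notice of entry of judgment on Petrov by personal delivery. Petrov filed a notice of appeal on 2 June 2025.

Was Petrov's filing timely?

Yes

2 years after 3 June 2023 is June 3, 2025.
Service was not by mail, so no mail extension applies.
The deadline is June 3, 2025; the filing on June 2, 2025 is on or before that date.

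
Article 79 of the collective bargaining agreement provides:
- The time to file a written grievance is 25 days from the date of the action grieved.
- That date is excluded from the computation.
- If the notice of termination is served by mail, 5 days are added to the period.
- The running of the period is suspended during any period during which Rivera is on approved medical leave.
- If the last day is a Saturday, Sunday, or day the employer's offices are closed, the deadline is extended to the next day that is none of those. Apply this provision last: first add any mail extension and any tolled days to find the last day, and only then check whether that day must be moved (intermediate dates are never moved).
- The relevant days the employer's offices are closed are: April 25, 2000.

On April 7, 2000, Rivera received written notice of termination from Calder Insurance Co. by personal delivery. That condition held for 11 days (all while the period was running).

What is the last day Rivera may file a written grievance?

25 days after April 7, 2000 is May 2, 2000.
Service was not by mail, so no mail extension applies.
Tolling adds 11 days: May 2, 2000 + 11 days = May 13, 2000.
May 13, 2000 is Saturday; May 14, 2000 is Sunday. The next qualifying day is May 15, 2000.

May 15, 2000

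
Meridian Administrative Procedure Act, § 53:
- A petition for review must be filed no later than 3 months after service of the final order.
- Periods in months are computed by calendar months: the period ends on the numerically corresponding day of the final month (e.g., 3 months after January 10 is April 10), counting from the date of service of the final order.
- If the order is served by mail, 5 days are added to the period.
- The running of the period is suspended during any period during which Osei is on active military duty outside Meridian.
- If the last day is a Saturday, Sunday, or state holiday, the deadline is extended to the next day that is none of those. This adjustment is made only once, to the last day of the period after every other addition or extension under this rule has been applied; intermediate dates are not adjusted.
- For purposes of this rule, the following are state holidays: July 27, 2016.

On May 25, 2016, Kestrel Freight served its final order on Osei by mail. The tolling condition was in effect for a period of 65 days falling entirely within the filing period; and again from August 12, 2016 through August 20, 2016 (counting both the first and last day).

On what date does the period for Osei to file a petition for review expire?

3 months after May 25, 2016 is August 25, 2016.
Service was by mail, adding 5 days: August 25, 2016 + 5 days = August 30, 2016.
Tolling adds 65 days: August 30, 2016 + 65 days = November 3, 2016.
From August 12, 2016 through August 20, 2016 inclusive is 9 days; tolling adds 9 days: November 3, 2016 + 9 days = November 12, 2016.
November 12, 2016 is Saturday; November 13, 2016 is Sunday. The next qualifying day is November 14, 2016.

November 14, 2016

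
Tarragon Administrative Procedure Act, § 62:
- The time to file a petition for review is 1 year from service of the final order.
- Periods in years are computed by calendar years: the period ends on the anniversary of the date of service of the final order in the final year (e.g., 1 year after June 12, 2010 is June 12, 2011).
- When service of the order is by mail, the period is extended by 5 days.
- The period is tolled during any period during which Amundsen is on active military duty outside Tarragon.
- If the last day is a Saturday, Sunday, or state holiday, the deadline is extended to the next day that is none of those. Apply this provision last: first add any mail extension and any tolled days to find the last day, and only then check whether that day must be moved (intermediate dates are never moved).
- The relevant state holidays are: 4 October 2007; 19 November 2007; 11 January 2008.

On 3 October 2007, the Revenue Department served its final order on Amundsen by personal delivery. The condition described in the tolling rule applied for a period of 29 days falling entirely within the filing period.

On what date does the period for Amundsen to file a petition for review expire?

1 year after 3 October 2007 is October 3, 2008.
Service was not by mail, so no mail extension applies.
Tolling adds 29 days: October 3, 2008 + 29 days = November 1, 2008.
November 1, 2008 is Saturday; November 2, 2008 is Sunday. The next qualifying day is November 3, 2008.

November 3, 2008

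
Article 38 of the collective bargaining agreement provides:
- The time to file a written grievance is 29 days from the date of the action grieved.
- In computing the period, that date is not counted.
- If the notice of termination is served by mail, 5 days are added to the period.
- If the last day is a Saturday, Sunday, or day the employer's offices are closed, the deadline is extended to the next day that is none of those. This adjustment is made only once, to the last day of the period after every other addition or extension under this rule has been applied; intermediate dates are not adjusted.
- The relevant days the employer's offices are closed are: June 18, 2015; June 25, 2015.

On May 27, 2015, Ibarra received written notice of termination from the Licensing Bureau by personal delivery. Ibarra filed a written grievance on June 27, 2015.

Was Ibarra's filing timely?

No

29 days after May 27, 2015 is June 25, 2015.
Service was not by mail, so no mail extension applies.
June 25, 2015 is a listed holiday. The next qualifying day is June 26, 2015.
The deadline is June 26, 2015; the filing on June 27, 2015 is after that date.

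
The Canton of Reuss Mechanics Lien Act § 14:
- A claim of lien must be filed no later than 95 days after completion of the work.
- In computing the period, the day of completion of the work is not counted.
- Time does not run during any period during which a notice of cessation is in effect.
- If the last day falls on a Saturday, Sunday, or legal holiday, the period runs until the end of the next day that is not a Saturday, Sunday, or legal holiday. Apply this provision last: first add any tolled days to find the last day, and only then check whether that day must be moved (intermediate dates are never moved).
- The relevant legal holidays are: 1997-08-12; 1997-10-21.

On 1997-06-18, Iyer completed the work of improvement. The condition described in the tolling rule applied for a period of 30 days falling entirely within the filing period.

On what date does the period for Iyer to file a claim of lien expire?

95 days after 1997-06-18 is September 21, 1997.
Tolling adds 30 days: September 21, 1997 + 30 days = October 21, 1997.
October 21, 1997 is a listed holiday. The next qualifying day is October 22, 1997.

October 22, 1997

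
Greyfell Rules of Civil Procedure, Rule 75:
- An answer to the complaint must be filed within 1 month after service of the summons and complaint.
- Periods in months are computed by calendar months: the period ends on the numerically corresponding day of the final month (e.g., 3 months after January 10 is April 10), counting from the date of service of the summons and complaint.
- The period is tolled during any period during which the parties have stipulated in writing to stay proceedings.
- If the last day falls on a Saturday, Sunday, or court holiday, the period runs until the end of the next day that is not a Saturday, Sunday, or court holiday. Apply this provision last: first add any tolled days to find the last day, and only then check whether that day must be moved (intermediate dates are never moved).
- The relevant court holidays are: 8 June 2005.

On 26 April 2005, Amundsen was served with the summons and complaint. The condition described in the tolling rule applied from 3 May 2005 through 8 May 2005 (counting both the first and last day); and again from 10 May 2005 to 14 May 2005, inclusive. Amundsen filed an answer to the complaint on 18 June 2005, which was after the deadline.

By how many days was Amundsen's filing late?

12 days

1 month after 26 April 2005 is May 26, 2005.
From May 3, 2005 through May 8, 2005 inclusive is 6 days; tolling adds 6 days: May 26, 2005 + 6 days = June 1, 2005.
From May 10, 2005 through May 14, 2005 inclusive is 5 days; tolling adds 5 days: June 1, 2005 + 5 days = June 6, 2005.
June 6, 2005 is a Monday and not a court holiday, so no extension applies.
The deadline is June 6, 2005; from June 6, 2005 to June 18, 2005 is 12 days.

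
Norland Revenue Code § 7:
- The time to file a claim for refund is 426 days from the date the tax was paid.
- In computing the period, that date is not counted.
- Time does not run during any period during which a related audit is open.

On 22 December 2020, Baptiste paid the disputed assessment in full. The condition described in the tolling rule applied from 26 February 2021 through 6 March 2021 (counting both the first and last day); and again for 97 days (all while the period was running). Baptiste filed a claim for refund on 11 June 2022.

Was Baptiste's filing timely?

No

426 days after 22 December 2020 is February 21, 2022.
From February 26, 2021 through March 6, 2021 inclusive is 9 days; tolling adds 9 days: February 21, 2022 + 9 days = March 2, 2022.
Tolling adds 97 days: March 2, 2022 + 97 days = June 7, 2022.
The deadline is June 7, 2022; the filing on June 11, 2022 is after that date.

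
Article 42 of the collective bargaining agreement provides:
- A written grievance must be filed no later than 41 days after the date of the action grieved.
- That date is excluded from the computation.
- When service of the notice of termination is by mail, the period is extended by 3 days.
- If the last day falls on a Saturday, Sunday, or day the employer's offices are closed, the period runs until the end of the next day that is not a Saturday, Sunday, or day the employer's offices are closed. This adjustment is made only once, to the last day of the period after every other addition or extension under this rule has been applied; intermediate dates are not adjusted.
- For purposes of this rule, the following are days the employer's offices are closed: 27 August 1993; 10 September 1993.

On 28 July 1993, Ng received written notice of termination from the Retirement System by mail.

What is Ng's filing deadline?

41 days after 28 July 1993 is September 7, 1993.
Service was by mail, adding 3 days: September 7, 1993 + 3 days = September 10, 1993.
September 10, 1993 is a listed holiday; September 11, 1993 is Saturday; September 12, 1993 is Sunday. The next qualifying day is September 13, 1993.

September 13, 1993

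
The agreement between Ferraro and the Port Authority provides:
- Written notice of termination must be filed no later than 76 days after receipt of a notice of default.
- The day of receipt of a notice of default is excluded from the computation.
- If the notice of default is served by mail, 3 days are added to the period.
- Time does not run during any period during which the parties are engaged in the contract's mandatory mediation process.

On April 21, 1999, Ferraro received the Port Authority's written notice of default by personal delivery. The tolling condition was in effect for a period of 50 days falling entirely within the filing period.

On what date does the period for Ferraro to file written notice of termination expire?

August 25, 1999

76 days after April 21, 1999 is July 6, 1999.
Service was not by mail, so no mail extension applies.
Tolling adds 50 days: July 6, 1999 + 50 days = August 25, 1999.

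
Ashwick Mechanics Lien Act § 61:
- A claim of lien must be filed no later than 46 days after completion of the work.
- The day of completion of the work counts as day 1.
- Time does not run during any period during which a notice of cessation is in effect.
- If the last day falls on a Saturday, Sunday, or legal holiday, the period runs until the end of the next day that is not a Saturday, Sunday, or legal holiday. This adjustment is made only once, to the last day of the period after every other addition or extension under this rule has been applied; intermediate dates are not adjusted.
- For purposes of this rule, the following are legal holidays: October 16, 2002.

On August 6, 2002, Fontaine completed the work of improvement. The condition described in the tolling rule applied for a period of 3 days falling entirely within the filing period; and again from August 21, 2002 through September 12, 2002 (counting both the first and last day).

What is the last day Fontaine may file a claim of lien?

Counting August 6, 2002 as day 1, day 46 is September 20, 2002.
Tolling adds 3 days: September 20, 2002 + 3 days = September 23, 2002.
From August 21, 2002 through September 12, 2002 inclusive is 23 days; tolling adds 23 days: September 23, 2002 + 23 days = October 16, 2002.
October 16, 2002 is a listed holiday. The next qualifying day is October 17, 2002.

October 17, 2002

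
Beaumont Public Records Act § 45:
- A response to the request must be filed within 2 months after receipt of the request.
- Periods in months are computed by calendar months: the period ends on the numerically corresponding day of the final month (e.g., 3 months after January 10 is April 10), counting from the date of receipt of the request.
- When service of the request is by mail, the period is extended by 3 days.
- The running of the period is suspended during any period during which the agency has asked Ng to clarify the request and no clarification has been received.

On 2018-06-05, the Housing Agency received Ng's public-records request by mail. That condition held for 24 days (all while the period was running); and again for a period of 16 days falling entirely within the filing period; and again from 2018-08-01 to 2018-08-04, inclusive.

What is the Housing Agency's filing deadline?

September 21, 2018

2 months after 2018-06-05 is August 5, 2018.
Service was by mail, adding 3 days: August 5, 2018 + 3 days = August 8, 2018.
Tolling adds 24 days: August 8, 2018 + 24 days = September 1, 2018.
Tolling adds 16 days: September 1, 2018 + 16 days = September 17, 2018.
From August 1, 2018 through August 4, 2018 inclusive is 4 days; tolling adds 4 days: September 17, 2018 + 4 days = September 21, 2018.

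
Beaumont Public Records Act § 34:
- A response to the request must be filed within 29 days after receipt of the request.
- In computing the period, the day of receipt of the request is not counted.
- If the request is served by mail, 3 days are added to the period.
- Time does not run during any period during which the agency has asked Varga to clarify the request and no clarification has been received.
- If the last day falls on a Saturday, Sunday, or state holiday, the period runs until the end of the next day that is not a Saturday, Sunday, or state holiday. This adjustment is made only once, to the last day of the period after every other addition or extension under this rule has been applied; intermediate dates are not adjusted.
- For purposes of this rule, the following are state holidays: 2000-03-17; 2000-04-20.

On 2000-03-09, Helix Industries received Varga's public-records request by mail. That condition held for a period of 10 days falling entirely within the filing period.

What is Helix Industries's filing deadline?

29 days after 2000-03-09 is April 7, 2000.
Service was by mail, adding 3 days: April 7, 2000 + 3 days = April 10, 2000.
Tolling adds 10 days: April 10, 2000 + 10 days = April 20, 2000.
April 20, 2000 is a listed holiday. The next qualifying day is April 21, 2000.

April 21, 2000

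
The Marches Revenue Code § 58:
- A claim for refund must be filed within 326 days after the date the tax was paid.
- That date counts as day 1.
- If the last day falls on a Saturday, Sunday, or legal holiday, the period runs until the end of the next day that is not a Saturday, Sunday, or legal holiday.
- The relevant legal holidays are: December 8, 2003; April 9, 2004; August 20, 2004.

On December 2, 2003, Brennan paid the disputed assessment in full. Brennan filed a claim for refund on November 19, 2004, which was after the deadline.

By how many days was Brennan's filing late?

Counting December 2, 2003 as day 1, day 326 is October 22, 2004.
October 22, 2004 is a Friday and not a legal holiday, so no extension applies.
The deadline is October 22, 2004; from October 22, 2004 to November 19, 2004 is 28 days.

28 days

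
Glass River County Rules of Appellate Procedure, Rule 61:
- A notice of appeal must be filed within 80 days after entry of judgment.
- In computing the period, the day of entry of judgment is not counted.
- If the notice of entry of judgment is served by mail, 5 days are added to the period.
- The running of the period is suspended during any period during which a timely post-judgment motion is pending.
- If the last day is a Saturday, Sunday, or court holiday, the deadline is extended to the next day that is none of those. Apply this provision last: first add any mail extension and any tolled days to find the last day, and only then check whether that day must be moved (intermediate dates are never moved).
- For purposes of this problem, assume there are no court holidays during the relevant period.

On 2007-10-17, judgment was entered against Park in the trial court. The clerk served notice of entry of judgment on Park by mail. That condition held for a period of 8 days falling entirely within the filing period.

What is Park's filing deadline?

January 18, 2008

80 days after 2007-10-17 is January 5, 2008.
Service was by mail, adding 5 days: January 5, 2008 + 5 days = January 10, 2008.
Tolling adds 8 days: January 10, 2008 + 8 days = January 18, 2008.
January 18, 2008 is a Friday and not a court holiday, so no extension applies.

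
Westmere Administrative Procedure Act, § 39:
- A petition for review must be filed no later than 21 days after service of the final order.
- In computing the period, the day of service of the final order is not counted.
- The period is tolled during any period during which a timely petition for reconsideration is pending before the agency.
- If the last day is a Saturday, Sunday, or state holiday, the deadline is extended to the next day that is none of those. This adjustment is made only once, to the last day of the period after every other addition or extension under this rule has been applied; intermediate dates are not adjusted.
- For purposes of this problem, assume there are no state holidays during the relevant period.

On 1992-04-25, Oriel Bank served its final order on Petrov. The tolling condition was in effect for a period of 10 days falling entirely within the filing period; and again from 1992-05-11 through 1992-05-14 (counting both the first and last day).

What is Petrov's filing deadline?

21 days after 1992-04-25 is May 16, 1992.
Tolling adds 10 days: May 16, 1992 + 10 days = May 26, 1992.
From May 11, 1992 through May 14, 1992 inclusive is 4 days; tolling adds 4 days: May 26, 1992 + 4 days = May 30, 1992.
May 30, 1992 is Saturday; May 31, 1992 is Sunday. The next qualifying day is June 1, 1992.

June 1, 1992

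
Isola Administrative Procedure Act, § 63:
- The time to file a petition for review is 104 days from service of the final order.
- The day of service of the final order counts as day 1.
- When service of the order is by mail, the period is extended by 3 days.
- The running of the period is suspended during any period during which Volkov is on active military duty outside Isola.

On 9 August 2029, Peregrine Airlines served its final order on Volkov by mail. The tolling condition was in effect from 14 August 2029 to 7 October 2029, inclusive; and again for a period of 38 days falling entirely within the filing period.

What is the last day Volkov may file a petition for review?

Counting 9 August 2029 as day 1, day 104 is November 20, 2029.
Service was by mail, adding 3 days: November 20, 2029 + 3 days = November 23, 2029.
From August 14, 2029 through October 7, 2029 inclusive is 55 days; tolling adds 55 days: November 23, 2029 + 55 days = January 17, 2030.
Tolling adds 38 days: January 17, 2030 + 38 days = February 24, 2030.

February 24, 2030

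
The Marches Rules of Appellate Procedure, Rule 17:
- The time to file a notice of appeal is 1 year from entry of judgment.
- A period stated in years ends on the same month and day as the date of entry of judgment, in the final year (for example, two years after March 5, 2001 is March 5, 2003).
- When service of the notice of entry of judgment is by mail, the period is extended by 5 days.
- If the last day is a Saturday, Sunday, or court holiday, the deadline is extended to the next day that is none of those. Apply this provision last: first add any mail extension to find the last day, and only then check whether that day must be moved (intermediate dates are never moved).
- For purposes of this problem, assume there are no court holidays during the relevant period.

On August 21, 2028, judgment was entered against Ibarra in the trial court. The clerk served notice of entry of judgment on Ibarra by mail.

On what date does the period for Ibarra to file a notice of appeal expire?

1 year after August 21, 2028 is August 21, 2029.
Service was by mail, adding 5 days: August 21, 2029 + 5 days = August 26, 2029.
August 26, 2029 is Sunday. The next qualifying day is August 27, 2029.

August 27, 2029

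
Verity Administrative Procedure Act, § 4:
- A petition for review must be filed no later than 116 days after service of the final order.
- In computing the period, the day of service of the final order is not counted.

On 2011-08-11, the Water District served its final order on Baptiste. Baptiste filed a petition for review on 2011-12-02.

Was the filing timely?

116 days after 2011-08-11 is December 5, 2011.
The deadline is December 5, 2011; the filing on December 2, 2011 is on or before that date.

Yes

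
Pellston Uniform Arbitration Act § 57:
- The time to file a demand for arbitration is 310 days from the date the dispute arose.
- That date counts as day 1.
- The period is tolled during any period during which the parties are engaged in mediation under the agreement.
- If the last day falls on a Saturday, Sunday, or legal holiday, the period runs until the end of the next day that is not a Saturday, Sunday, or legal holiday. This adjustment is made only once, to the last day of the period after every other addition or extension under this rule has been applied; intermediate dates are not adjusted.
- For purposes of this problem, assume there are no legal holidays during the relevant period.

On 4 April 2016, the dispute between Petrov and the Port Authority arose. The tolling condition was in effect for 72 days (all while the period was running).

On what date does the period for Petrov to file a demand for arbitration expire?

April 20, 2017

Counting 4 April 2016 as day 1, day 310 is February 7, 2017.
Tolling adds 72 days: February 7, 2017 + 72 days = April 20, 2017.
April 20, 2017 is a Thursday and not a legal holiday, so no extension applies.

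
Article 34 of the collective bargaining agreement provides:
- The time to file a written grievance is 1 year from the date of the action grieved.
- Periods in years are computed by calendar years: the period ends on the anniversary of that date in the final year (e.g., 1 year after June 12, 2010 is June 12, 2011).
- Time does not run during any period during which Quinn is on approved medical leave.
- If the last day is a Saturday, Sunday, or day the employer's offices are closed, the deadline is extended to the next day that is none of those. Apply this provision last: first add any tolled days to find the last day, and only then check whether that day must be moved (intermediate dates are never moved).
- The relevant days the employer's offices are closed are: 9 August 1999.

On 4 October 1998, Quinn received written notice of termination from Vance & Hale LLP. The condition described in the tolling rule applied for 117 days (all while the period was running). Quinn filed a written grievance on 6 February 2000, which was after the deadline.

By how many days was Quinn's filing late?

6 days

1 year after 4 October 1998 is October 4, 1999.
Tolling adds 117 days: October 4, 1999 + 117 days = January 29, 2000.
January 29, 2000 is Saturday; January 30, 2000 is Sunday. The next qualifying day is January 31, 2000.
The deadline is January 31, 2000; from January 31, 2000 to February 6, 2000 is 6 days.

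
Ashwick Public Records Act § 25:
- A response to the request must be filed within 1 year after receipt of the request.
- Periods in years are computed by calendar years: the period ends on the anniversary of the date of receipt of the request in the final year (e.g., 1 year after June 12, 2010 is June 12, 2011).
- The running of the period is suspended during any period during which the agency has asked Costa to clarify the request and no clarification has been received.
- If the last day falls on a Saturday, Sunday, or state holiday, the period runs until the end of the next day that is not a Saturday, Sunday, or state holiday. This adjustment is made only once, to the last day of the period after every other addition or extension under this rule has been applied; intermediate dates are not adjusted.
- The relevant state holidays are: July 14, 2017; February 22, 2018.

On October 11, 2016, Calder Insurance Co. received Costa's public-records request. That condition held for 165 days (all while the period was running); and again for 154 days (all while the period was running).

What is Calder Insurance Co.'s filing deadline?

1 year after October 11, 2016 is October 11, 2017.
Tolling adds 165 days: October 11, 2017 + 165 days = March 25, 2018.
Tolling adds 154 days: March 25, 2018 + 154 days = August 26, 2018.
August 26, 2018 is Sunday. The next qualifying day is August 27, 2018.

August 27, 2018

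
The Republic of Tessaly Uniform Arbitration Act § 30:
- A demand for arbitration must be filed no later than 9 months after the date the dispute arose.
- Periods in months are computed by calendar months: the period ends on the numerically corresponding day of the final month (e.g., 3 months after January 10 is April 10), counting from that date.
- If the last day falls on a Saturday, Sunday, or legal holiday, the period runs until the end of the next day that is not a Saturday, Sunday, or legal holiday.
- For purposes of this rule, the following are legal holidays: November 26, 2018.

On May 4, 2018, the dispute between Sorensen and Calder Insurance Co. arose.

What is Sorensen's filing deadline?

9 months after May 4, 2018 is February 4, 2019.
February 4, 2019 is a Monday and not a legal holiday, so no extension applies.

February 4, 2019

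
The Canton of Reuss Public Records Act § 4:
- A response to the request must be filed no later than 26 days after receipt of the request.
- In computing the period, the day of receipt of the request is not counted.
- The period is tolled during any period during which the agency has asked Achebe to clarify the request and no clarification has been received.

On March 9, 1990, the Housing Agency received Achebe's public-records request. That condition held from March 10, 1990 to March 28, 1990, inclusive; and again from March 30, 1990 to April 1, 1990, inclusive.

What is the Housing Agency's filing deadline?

26 days after March 9, 1990 is April 4, 1990.
From March 10, 1990 through March 28, 1990 inclusive is 19 days; tolling adds 19 days: April 4, 1990 + 19 days = April 23, 1990.
From March 30, 1990 through April 1, 1990 inclusive is 3 days; tolling adds 3 days: April 23, 1990 + 3 days = April 26, 1990.

April 26, 1990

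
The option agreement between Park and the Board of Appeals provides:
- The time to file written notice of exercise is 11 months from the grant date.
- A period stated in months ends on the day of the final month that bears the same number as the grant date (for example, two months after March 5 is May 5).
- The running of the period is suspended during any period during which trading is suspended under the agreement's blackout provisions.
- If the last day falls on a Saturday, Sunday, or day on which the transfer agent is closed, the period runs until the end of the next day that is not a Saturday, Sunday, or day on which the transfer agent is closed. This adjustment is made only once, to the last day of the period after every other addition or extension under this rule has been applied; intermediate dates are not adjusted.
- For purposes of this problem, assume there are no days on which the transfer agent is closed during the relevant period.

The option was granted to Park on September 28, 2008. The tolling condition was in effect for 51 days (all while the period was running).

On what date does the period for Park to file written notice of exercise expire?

October 19, 2009

11 months after September 28, 2008 is August 28, 2009.
Tolling adds 51 days: August 28, 2009 + 51 days = October 18, 2009.
October 18, 2009 is Sunday. The next qualifying day is October 19, 2009.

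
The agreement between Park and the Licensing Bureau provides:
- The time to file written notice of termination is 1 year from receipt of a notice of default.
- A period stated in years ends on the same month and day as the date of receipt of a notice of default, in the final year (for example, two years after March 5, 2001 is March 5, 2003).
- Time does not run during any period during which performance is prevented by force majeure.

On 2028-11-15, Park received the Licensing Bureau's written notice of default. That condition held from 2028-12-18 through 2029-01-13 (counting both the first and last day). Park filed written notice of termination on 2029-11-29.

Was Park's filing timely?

1 year after 2028-11-15 is November 15, 2029.
From December 18, 2028 through January 13, 2029 inclusive is 27 days; tolling adds 27 days: November 15, 2029 + 27 days = December 12, 2029.
The deadline is December 12, 2029; the filing on November 29, 2029 is on or before that date.

Yes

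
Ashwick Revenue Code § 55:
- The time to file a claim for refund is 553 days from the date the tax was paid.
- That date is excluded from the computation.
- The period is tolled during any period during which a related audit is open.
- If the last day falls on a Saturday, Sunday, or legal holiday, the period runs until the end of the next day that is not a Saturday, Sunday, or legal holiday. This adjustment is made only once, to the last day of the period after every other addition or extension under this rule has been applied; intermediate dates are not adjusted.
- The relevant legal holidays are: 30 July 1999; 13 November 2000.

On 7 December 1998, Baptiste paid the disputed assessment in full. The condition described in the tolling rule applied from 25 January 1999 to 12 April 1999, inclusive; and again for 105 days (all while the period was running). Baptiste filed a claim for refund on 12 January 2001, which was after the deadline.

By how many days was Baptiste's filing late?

553 days after 7 December 1998 is June 12, 2000.
From January 25, 1999 through April 12, 1999 inclusive is 78 days; tolling adds 78 days: June 12, 2000 + 78 days = August 29, 2000.
Tolling adds 105 days: August 29, 2000 + 105 days = December 12, 2000.
December 12, 2000 is a Tuesday and not a legal holiday, so no extension applies.
The deadline is December 12, 2000; from December 12, 2000 to January 12, 2001 is 31 days.

31 days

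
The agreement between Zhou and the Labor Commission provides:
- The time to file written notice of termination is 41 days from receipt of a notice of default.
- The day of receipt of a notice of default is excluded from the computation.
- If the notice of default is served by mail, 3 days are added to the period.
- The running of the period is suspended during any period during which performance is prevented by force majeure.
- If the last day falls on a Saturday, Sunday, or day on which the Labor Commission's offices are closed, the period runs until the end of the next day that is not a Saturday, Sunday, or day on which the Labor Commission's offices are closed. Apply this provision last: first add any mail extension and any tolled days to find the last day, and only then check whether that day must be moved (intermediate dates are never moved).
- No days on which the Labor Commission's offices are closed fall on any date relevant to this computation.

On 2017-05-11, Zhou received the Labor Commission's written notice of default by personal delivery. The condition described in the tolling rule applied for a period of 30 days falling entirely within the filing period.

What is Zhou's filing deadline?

July 21, 2017

41 days after 2017-05-11 is June 21, 2017.
Service was not by mail, so no mail extension applies.
Tolling adds 30 days: June 21, 2017 + 30 days = July 21, 2017.
July 21, 2017 is a Friday and not a day on which the Labor Commission's offices are closed, so no extension applies.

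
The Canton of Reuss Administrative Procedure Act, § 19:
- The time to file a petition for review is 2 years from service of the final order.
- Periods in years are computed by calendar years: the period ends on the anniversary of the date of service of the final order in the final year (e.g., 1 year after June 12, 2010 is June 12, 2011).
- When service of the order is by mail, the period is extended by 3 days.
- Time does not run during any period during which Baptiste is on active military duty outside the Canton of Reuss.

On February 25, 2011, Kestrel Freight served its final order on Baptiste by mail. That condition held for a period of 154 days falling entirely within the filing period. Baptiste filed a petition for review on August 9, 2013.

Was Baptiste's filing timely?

No

2 years after February 25, 2011 is February 25, 2013.
Service was by mail, adding 3 days: February 25, 2013 + 3 days = February 28, 2013.
Tolling adds 154 days: February 28, 2013 + 154 days = August 1, 2013.
The deadline is August 1, 2013; the filing on August 9, 2013 is after that date.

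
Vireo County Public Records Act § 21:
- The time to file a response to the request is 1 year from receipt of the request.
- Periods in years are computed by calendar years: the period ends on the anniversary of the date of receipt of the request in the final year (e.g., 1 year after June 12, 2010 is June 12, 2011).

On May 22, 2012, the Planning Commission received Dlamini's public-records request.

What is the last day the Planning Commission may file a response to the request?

May 22, 2013

1 year after May 22, 2012 is May 22, 2013.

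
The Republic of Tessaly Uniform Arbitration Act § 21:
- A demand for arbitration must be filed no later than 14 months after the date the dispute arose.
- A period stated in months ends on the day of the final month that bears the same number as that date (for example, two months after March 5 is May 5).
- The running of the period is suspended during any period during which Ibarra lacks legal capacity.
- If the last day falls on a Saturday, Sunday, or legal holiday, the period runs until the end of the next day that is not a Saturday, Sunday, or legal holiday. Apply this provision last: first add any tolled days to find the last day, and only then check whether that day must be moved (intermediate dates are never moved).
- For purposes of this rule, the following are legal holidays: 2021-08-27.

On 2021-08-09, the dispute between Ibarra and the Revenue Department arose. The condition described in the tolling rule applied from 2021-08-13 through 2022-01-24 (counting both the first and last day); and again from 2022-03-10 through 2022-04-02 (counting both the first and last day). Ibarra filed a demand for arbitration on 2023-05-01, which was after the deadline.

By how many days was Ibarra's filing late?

14 days

14 months after 2021-08-09 is October 9, 2022.
From August 13, 2021 through January 24, 2022 inclusive is 165 days; tolling adds 165 days: October 9, 2022 + 165 days = March 23, 2023.
From March 10, 2022 through April 2, 2022 inclusive is 24 days; tolling adds 24 days: March 23, 2023 + 24 days = April 16, 2023.
April 16, 2023 is Sunday. The next qualifying day is April 17, 2023.
The deadline is April 17, 2023; from April 17, 2023 to May 1, 2023 is 14 days.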